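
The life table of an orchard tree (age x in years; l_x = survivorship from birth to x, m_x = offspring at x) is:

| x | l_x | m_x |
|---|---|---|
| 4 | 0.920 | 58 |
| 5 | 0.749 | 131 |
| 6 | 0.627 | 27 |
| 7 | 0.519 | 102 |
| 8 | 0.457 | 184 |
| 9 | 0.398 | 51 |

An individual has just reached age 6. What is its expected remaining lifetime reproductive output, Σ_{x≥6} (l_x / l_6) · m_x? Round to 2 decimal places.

l_6 = 0.627. Conditional survival from age 6 to x is l_x / l_6.
  x=6: (0.627/0.627) × 27 = 27.0000
  x=7: (0.519/0.627) × 102 = 84.4306
  x=8: (0.457/0.627) × 184 = 134.1116
  x=9: (0.398/0.627) × 51 = 32.3732
Sum = 27.0000 + 84.4306 + 134.1116 + 32.3732 = 277.9155

277.92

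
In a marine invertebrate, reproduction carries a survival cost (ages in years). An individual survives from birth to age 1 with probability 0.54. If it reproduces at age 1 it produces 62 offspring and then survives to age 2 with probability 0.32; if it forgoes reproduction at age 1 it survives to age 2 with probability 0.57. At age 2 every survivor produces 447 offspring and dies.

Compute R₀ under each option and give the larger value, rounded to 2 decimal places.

137.59

breed at age 1: R₀ = 0.54 × (62 + 0.32 × 447) = 0.54 × 205.0400 = 110.7216
delay to age 2: R₀ = 0.54 × (0.57 × 447) = 0.54 × 254.7900 = 137.5866
Higher: delay to age 2 (137.5866).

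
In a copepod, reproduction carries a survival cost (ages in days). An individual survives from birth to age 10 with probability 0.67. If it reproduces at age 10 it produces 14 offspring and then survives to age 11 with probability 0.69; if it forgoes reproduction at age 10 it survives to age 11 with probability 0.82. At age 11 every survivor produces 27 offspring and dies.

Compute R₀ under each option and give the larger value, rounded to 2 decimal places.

21.86

breed at age 10: R₀ = 0.67 × (14 + 0.69 × 27) = 0.67 × 32.6300 = 21.8621
delay to age 11: R₀ = 0.67 × (0.82 × 27) = 0.67 × 22.1400 = 14.8338
Higher: breed at age 10 (21.8621).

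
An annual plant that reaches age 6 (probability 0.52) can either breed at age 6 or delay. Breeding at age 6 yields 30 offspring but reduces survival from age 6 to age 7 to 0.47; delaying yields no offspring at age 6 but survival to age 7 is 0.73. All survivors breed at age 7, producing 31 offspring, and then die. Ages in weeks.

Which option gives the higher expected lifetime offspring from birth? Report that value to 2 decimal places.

23.18

breed at age 6: R₀ = 0.52 × (30 + 0.47 × 31) = 0.52 × 44.5700 = 23.1764
delay to age 7: R₀ = 0.52 × (0.73 × 31) = 0.52 × 22.6300 = 11.7676
Higher: breed at age 6 (23.1764).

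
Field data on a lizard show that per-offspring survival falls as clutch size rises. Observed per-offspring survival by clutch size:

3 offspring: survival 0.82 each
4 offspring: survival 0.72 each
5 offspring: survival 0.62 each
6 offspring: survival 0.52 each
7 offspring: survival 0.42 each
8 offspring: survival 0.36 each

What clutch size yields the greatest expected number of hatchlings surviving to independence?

6

Expected hatchlings surviving to independence = c × s(c):
  c=3: 3 × 0.82 = 2.460
  c=4: 4 × 0.72 = 2.880
  c=5: 5 × 0.62 = 3.100
  c=6: 6 × 0.52 = 3.120
  c=7: 7 × 0.42 = 2.940
  c=8: 8 × 0.36 = 2.880
Maximum at c = 6 (3.120 hatchlings surviving to independence).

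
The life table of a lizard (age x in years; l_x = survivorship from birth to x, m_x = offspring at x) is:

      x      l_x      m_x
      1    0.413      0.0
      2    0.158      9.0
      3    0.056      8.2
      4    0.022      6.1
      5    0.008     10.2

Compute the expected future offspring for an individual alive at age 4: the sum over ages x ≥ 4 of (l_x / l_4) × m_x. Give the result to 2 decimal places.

l_4 = 0.022. Conditional survival from age 4 to x is l_x / l_4.
  x=4: (0.022/0.022) × 6.1 = 6.1000
  x=5: (0.008/0.022) × 10.2 = 3.7091
Sum = 6.1000 + 3.7091 = 9.8091

9.81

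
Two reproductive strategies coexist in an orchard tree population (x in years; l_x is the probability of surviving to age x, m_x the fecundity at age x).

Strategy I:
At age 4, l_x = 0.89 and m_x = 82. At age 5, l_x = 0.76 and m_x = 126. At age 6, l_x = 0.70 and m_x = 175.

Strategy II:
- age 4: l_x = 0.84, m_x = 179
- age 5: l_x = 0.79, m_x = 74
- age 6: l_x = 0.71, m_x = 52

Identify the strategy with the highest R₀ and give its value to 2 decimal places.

Strategy I: R₀ = 0.89×82 + 0.76×126 + 0.70×175 = 291.2400
Strategy II: R₀ = 0.84×179 + 0.79×74 + 0.71×52 = 245.7400
Highest R₀: strategy I with 291.2400.

291.24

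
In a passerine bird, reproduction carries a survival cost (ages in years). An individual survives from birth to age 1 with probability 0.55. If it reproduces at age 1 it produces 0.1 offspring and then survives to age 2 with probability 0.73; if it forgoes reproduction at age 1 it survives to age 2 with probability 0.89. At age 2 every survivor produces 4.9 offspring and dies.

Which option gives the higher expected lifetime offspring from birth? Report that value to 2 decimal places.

breed at age 1: R₀ = 0.55 × (0.1 + 0.73 × 4.9) = 0.55 × 3.6770 = 2.0224
delay to age 2: R₀ = 0.55 × (0.89 × 4.9) = 0.55 × 4.3610 = 2.3986
Higher: delay to age 2 (2.3986).

2.40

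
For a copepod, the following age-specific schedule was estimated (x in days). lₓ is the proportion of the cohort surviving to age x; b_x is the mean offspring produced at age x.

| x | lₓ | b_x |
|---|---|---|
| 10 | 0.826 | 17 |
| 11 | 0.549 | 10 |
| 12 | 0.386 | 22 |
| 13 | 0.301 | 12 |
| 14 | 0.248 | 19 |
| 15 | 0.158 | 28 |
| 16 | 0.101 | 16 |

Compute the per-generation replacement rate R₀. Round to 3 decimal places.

42.388

R₀ = Σ lₓ b_x:
  age 10: 0.826 × 17 = 14.0420
  age 11: 0.549 × 10 = 5.4900
  age 12: 0.386 × 22 = 8.4920
  age 13: 0.301 × 12 = 3.6120
  age 14: 0.248 × 19 = 4.7120
  age 15: 0.158 × 28 = 4.4240
  age 16: 0.101 × 16 = 1.6160
R₀ = 14.0420 + 5.4900 + 8.4920 + 3.6120 + 4.7120 + 4.4240 + 1.6160 = 42.3880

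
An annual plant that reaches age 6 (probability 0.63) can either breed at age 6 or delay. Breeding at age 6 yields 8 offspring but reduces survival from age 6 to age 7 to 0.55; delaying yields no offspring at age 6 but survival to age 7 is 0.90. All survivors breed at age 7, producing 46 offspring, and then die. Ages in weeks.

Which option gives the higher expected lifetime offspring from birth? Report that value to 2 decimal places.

breed at age 6: R₀ = 0.63 × (8 + 0.55 × 46) = 0.63 × 33.3000 = 20.9790
delay to age 7: R₀ = 0.63 × (0.90 × 46) = 0.63 × 41.4000 = 26.0820
Higher: delay to age 7 (26.0820).

26.08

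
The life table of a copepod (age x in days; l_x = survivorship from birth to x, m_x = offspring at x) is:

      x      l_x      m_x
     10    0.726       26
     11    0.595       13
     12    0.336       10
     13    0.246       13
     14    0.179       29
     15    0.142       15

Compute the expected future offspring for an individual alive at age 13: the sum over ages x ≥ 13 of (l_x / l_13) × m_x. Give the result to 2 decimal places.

l_13 = 0.246. Conditional survival from age 13 to x is l_x / l_13.
  x=13: (0.246/0.246) × 13 = 13.0000
  x=14: (0.179/0.246) × 29 = 21.1016
  x=15: (0.142/0.246) × 15 = 8.6585
Sum = 13.0000 + 21.1016 + 8.6585 = 42.7602

42.76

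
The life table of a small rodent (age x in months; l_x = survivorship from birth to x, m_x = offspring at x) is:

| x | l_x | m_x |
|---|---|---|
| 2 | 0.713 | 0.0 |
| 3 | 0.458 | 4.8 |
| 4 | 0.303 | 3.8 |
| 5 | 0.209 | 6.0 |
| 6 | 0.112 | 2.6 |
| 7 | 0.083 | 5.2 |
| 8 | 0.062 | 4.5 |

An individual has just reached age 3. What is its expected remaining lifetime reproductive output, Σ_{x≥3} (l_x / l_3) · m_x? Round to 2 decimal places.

12.24

l_3 = 0.458. Conditional survival from age 3 to x is l_x / l_3.
  x=3: (0.458/0.458) × 4.8 = 4.8000
  x=4: (0.303/0.458) × 3.8 = 2.5140
  x=5: (0.209/0.458) × 6.0 = 2.7380
  x=6: (0.112/0.458) × 2.6 = 0.6358
  x=7: (0.083/0.458) × 5.2 = 0.9424
  x=8: (0.062/0.458) × 4.5 = 0.6092
Sum = 4.8000 + 2.5140 + 2.7380 + 0.6358 + 0.9424 + 0.6092 = 12.2393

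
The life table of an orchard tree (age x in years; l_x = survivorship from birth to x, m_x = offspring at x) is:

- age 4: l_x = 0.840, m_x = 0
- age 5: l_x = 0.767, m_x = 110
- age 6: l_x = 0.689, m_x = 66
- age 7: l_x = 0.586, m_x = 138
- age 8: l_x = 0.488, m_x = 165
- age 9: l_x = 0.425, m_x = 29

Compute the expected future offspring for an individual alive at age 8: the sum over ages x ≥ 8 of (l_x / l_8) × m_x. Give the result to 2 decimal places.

190.26

l_8 = 0.488. Conditional survival from age 8 to x is l_x / l_8.
  x=8: (0.488/0.488) × 165 = 165.0000
  x=9: (0.425/0.488) × 29 = 25.2561
Sum = 165.0000 + 25.2561 = 190.2561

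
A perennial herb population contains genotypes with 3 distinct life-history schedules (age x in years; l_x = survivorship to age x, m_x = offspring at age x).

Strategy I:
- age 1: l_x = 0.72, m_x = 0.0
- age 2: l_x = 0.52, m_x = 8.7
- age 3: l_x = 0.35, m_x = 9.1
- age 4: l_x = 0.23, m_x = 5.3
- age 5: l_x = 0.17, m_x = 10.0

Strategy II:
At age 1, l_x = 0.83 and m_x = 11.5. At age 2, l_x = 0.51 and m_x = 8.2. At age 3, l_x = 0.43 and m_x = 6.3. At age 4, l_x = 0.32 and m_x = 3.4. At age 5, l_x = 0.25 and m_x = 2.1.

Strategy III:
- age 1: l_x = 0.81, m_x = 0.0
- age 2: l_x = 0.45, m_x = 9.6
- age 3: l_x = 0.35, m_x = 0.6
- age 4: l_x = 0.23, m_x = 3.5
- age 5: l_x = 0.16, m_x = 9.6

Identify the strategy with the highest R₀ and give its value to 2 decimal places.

18.05

Strategy I: R₀ = 0.72×0.0 + 0.52×8.7 + 0.35×9.1 + 0.23×5.3 + 0.17×10.0 = 10.6280
Strategy II: R₀ = 0.83×11.5 + 0.51×8.2 + 0.43×6.3 + 0.32×3.4 + 0.25×2.1 = 18.0490
Strategy III: R₀ = 0.81×0.0 + 0.45×9.6 + 0.35×0.6 + 0.23×3.5 + 0.16×9.6 = 6.8710
Highest R₀: strategy II with 18.0490.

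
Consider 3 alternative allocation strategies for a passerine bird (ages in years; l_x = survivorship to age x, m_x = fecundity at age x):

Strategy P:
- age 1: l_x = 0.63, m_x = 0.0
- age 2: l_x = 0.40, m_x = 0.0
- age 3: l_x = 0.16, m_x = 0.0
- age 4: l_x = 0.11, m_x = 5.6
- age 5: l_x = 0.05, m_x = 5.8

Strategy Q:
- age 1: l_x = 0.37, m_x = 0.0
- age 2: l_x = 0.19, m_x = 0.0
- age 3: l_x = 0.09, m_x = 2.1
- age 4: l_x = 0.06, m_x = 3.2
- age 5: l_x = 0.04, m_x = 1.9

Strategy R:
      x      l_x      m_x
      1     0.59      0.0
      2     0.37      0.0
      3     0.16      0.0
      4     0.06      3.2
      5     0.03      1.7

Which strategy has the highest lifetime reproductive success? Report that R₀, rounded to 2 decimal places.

0.91

Strategy P: R₀ = 0.63×0.0 + 0.40×0.0 + 0.16×0.0 + 0.11×5.6 + 0.05×5.8 = 0.9060
Strategy Q: R₀ = 0.37×0.0 + 0.19×0.0 + 0.09×2.1 + 0.06×3.2 + 0.04×1.9 = 0.4570
Strategy R: R₀ = 0.59×0.0 + 0.37×0.0 + 0.16×0.0 + 0.06×3.2 + 0.03×1.7 = 0.2430
Highest R₀: strategy P with 0.9060.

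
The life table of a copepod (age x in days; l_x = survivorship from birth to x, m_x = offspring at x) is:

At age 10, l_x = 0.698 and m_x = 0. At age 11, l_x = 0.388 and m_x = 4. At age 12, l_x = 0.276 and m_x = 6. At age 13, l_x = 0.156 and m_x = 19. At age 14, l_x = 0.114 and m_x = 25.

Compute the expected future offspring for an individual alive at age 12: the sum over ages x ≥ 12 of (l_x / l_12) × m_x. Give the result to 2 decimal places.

l_12 = 0.276. Conditional survival from age 12 to x is l_x / l_12.
  x=12: (0.276/0.276) × 6 = 6.0000
  x=13: (0.156/0.276) × 19 = 10.7391
  x=14: (0.114/0.276) × 25 = 10.3261
Sum = 6.0000 + 10.7391 + 10.3261 = 27.0652

27.07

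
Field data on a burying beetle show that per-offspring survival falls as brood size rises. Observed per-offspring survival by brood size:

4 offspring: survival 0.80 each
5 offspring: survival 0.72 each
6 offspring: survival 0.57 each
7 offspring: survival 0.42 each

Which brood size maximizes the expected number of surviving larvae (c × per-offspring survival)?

Expected surviving larvae = c × s(c):
  c=4: 4 × 0.80 = 3.200
  c=5: 5 × 0.72 = 3.600
  c=6: 6 × 0.57 = 3.420
  c=7: 7 × 0.42 = 2.940
Maximum at c = 5 (3.600 surviving larvae).

5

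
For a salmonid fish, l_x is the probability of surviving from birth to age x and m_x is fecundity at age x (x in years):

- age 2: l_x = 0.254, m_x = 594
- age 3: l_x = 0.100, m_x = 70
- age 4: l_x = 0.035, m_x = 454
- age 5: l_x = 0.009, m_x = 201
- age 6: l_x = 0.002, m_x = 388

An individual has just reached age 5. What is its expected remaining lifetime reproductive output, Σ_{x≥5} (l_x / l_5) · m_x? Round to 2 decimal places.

287.22

l_5 = 0.009. Conditional survival from age 5 to x is l_x / l_5.
  x=5: (0.009/0.009) × 201 = 201.0000
  x=6: (0.002/0.009) × 388 = 86.2222
Sum = 201.0000 + 86.2222 = 287.2222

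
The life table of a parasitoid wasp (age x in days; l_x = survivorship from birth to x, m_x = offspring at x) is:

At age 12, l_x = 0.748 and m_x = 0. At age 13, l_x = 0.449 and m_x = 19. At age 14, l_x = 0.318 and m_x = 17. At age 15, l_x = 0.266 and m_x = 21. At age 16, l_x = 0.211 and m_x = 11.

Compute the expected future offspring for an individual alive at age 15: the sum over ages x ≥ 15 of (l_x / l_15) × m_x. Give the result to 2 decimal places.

l_15 = 0.266. Conditional survival from age 15 to x is l_x / l_15.
  x=15: (0.266/0.266) × 21 = 21.0000
  x=16: (0.211/0.266) × 11 = 8.7256
Sum = 21.0000 + 8.7256 = 29.7256

29.73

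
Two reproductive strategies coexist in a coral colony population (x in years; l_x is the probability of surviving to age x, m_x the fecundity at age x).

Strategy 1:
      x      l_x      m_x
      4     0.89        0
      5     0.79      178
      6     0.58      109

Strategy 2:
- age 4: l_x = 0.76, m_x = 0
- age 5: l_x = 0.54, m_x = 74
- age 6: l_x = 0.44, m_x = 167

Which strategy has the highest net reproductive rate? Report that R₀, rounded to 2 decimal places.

Strategy 1: R₀ = 0.89×0 + 0.79×178 + 0.58×109 = 203.8400
Strategy 2: R₀ = 0.76×0 + 0.54×74 + 0.44×167 = 113.4400
Highest R₀: strategy 1 with 203.8400.

203.84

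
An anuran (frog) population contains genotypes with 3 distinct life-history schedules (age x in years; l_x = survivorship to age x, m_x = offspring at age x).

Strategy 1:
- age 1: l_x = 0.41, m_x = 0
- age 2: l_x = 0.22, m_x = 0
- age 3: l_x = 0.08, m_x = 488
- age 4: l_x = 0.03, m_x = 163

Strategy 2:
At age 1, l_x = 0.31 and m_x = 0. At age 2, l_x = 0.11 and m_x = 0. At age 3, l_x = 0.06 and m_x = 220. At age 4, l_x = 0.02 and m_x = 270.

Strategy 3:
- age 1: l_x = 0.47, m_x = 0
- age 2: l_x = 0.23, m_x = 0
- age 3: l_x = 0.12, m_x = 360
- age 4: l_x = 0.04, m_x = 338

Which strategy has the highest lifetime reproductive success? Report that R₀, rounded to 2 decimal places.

56.72

Strategy 1: R₀ = 0.41×0 + 0.22×0 + 0.08×488 + 0.03×163 = 43.9300
Strategy 2: R₀ = 0.31×0 + 0.11×0 + 0.06×220 + 0.02×270 = 18.6000
Strategy 3: R₀ = 0.47×0 + 0.23×0 + 0.12×360 + 0.04×338 = 56.7200
Highest R₀: strategy 3 with 56.7200.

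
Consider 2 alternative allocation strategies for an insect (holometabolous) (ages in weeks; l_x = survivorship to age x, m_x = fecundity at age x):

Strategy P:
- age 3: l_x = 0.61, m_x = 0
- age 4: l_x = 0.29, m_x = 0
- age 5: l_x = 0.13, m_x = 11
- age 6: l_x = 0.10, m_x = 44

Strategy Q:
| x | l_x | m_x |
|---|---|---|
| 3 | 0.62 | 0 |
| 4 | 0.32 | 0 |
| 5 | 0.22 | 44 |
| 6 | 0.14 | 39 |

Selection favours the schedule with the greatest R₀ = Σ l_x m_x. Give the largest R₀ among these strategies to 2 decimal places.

15.14

Strategy P: R₀ = 0.61×0 + 0.29×0 + 0.13×11 + 0.10×44 = 5.8300
Strategy Q: R₀ = 0.62×0 + 0.32×0 + 0.22×44 + 0.14×39 = 15.1400
Highest R₀: strategy Q with 15.1400.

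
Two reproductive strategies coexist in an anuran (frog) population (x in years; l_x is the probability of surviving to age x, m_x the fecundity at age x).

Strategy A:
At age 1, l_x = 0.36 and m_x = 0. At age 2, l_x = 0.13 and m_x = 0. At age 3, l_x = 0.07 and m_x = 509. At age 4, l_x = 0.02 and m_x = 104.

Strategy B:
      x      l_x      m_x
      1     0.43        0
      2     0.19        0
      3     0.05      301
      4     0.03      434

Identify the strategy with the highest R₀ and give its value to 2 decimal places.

Strategy A: R₀ = 0.36×0 + 0.13×0 + 0.07×509 + 0.02×104 = 37.7100
Strategy B: R₀ = 0.43×0 + 0.19×0 + 0.05×301 + 0.03×434 = 28.0700
Highest R₀: strategy A with 37.7100.

37.71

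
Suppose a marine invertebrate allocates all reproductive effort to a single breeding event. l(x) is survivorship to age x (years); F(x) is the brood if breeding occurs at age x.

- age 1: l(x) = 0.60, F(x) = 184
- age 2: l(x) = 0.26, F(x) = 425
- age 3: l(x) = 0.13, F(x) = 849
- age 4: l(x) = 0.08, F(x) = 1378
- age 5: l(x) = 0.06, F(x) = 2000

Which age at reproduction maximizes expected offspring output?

5

Expected offspring if breeding at age x = l(x) × F(x):
  age 1: 0.60 × 184 = 110.400
  age 2: 0.26 × 425 = 110.500
  age 3: 0.13 × 849 = 110.370
  age 4: 0.08 × 1378 = 110.240
  age 5: 0.06 × 2000 = 120.000
Maximum at age 5 (120.000).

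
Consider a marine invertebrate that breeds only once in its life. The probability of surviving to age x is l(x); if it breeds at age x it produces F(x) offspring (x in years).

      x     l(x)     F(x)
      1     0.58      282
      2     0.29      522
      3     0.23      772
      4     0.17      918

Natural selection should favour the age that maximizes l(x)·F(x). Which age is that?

3

Expected offspring if breeding at age x = l(x) × F(x):
  age 1: 0.58 × 282 = 163.560
  age 2: 0.29 × 522 = 151.380
  age 3: 0.23 × 772 = 177.560
  age 4: 0.17 × 918 = 156.060
Maximum at age 3 (177.560).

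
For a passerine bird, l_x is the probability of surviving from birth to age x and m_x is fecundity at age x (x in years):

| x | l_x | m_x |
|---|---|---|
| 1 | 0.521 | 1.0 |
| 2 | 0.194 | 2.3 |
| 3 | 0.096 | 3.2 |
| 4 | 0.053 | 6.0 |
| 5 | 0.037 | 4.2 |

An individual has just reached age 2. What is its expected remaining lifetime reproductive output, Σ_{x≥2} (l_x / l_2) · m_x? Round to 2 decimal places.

6.32

l_2 = 0.194. Conditional survival from age 2 to x is l_x / l_2.
  x=2: (0.194/0.194) × 2.3 = 2.3000
  x=3: (0.096/0.194) × 3.2 = 1.5835
  x=4: (0.053/0.194) × 6.0 = 1.6392
  x=5: (0.037/0.194) × 4.2 = 0.8010
Sum = 2.3000 + 1.5835 + 1.6392 + 0.8010 = 6.3237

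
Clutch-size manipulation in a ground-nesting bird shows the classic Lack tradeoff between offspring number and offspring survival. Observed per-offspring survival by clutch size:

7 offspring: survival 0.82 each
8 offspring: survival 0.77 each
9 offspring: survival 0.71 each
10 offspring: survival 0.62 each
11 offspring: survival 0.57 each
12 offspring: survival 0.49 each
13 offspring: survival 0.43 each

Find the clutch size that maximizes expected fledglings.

9

Expected fledglings = c × s(c):
  c=7: 7 × 0.82 = 5.740
  c=8: 8 × 0.77 = 6.160
  c=9: 9 × 0.71 = 6.390
  c=10: 10 × 0.62 = 6.200
  c=11: 11 × 0.57 = 6.270
  c=12: 12 × 0.49 = 5.880
  c=13: 13 × 0.43 = 5.590
Maximum at c = 9 (6.390 fledglings).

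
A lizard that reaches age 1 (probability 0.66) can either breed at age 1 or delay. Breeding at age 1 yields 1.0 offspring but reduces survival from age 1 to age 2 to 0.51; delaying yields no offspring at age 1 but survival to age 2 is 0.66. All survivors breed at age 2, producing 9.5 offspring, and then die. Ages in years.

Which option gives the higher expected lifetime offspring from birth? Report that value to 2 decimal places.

breed at age 1: R₀ = 0.66 × (1.0 + 0.51 × 9.5) = 0.66 × 5.8450 = 3.8577
delay to age 2: R₀ = 0.66 × (0.66 × 9.5) = 0.66 × 6.2700 = 4.1382
Higher: delay to age 2 (4.1382).

4.14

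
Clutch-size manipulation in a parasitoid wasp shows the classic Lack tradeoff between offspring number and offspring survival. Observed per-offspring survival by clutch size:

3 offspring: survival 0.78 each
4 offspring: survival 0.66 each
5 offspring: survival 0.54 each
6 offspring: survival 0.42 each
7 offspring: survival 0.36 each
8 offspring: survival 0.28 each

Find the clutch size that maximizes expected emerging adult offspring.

5

Expected emerging adult offspring = c × s(c):
  c=3: 3 × 0.78 = 2.340
  c=4: 4 × 0.66 = 2.640
  c=5: 5 × 0.54 = 2.700
  c=6: 6 × 0.42 = 2.520
  c=7: 7 × 0.36 = 2.520
  c=8: 8 × 0.28 = 2.240
Maximum at c = 5 (2.700 emerging adult offspring).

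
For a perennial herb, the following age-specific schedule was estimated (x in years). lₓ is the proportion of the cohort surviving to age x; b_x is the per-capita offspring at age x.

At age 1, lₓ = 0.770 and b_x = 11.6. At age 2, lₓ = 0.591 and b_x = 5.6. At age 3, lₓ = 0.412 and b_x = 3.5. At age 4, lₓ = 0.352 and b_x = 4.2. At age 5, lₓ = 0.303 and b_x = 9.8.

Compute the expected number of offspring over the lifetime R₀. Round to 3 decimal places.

18.131

R₀ = Σ lₓ b_x:
  age 1: 0.770 × 11.6 = 8.9320
  age 2: 0.591 × 5.6 = 3.3096
  age 3: 0.412 × 3.5 = 1.4420
  age 4: 0.352 × 4.2 = 1.4784
  age 5: 0.303 × 9.8 = 2.9694
R₀ = 8.9320 + 3.3096 + 1.4420 + 1.4784 + 2.9694 = 18.1314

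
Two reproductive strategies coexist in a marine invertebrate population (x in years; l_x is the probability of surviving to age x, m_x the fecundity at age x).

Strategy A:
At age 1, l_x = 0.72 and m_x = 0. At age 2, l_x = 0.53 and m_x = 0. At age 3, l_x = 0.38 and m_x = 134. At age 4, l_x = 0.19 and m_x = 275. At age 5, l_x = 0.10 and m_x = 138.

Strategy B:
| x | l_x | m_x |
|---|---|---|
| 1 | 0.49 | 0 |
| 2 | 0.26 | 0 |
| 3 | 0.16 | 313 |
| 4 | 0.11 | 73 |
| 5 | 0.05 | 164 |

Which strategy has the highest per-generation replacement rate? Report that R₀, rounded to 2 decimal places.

116.97

Strategy A: R₀ = 0.72×0 + 0.53×0 + 0.38×134 + 0.19×275 + 0.10×138 = 116.9700
Strategy B: R₀ = 0.49×0 + 0.26×0 + 0.16×313 + 0.11×73 + 0.05×164 = 66.3100
Highest R₀: strategy A with 116.9700.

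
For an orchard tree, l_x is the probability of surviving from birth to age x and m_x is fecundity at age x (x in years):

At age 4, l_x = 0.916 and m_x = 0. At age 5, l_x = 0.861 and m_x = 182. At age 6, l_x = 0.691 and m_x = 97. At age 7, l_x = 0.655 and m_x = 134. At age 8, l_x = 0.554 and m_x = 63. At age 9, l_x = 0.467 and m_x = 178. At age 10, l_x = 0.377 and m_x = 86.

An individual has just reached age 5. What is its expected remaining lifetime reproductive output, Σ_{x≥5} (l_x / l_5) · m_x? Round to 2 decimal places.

l_5 = 0.861. Conditional survival from age 5 to x is l_x / l_5.
  x=5: (0.861/0.861) × 182 = 182.0000
  x=6: (0.691/0.861) × 97 = 77.8479
  x=7: (0.655/0.861) × 134 = 101.9396
  x=8: (0.554/0.861) × 63 = 40.5366
  x=9: (0.467/0.861) × 178 = 96.5459
  x=10: (0.377/0.861) × 86 = 37.6562
Sum = 182.0000 + 77.8479 + 101.9396 + 40.5366 + 96.5459 + 37.6562 = 536.5261

536.53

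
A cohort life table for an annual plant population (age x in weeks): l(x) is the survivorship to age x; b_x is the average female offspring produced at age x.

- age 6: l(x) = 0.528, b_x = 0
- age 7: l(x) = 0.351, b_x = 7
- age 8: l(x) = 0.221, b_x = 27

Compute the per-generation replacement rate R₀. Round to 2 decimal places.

8.42

R₀ = Σ l(x) b_x:
  age 6: 0.528 × 0 = 0.0000
  age 7: 0.351 × 7 = 2.4570
  age 8: 0.221 × 27 = 5.9670
R₀ = 0.0000 + 2.4570 + 5.9670 = 8.4240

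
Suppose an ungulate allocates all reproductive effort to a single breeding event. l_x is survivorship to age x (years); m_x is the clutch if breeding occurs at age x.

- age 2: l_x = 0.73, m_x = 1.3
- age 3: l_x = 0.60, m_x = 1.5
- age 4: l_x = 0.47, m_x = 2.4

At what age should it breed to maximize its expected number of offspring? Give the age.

Expected offspring if breeding at age x = l_x × m_x:
  age 2: 0.73 × 1.3 = 0.949
  age 3: 0.60 × 1.5 = 0.900
  age 4: 0.47 × 2.4 = 1.128
Maximum at age 4 (1.128).

4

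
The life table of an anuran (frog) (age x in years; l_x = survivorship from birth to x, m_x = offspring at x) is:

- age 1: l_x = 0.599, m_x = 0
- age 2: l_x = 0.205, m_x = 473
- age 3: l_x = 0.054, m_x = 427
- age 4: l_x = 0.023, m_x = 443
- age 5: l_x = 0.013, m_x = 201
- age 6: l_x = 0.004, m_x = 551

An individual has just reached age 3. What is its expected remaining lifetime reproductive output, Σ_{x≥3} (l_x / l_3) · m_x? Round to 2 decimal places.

704.89

l_3 = 0.054. Conditional survival from age 3 to x is l_x / l_3.
  x=3: (0.054/0.054) × 427 = 427.0000
  x=4: (0.023/0.054) × 443 = 188.6852
  x=5: (0.013/0.054) × 201 = 48.3889
  x=6: (0.004/0.054) × 551 = 40.8148
Sum = 427.0000 + 188.6852 + 48.3889 + 40.8148 = 704.8889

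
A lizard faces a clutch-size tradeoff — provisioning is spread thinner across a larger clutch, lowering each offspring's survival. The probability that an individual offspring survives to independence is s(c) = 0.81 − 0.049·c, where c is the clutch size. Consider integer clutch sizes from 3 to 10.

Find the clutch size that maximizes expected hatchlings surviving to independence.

Expected hatchlings surviving to independence = c × s(c):
  c=3: 3 × 0.663 = 1.989
  c=4: 4 × 0.614 = 2.456
  c=5: 5 × 0.565 = 2.825
  c=6: 6 × 0.516 = 3.096
  c=7: 7 × 0.467 = 3.269
  c=8: 8 × 0.418 = 3.344
  c=9: 9 × 0.369 = 3.321
  c=10: 10 × 0.320 = 3.200
Maximum at c = 8 (3.344 hatchlings surviving to independence).

8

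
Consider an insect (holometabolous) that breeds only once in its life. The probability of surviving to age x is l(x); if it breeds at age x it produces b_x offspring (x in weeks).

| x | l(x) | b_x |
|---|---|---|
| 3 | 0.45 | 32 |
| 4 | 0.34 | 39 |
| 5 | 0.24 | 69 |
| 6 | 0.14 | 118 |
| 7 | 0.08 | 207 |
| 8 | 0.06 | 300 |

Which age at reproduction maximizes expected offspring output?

8

Expected offspring if breeding at age x = l(x) × b_x:
  age 3: 0.45 × 32 = 14.400
  age 4: 0.34 × 39 = 13.260
  age 5: 0.24 × 69 = 16.560
  age 6: 0.14 × 118 = 16.520
  age 7: 0.08 × 207 = 16.560
  age 8: 0.06 × 300 = 18.000
Maximum at age 8 (18.000).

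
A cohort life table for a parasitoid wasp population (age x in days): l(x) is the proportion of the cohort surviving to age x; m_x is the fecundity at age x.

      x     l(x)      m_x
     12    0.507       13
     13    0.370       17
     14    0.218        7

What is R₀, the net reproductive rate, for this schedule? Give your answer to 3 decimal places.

14.407

R₀ = Σ l(x) m_x:
  age 12: 0.507 × 13 = 6.5910
  age 13: 0.370 × 17 = 6.2900
  age 14: 0.218 × 7 = 1.5260
R₀ = 6.5910 + 6.2900 + 1.5260 = 14.4070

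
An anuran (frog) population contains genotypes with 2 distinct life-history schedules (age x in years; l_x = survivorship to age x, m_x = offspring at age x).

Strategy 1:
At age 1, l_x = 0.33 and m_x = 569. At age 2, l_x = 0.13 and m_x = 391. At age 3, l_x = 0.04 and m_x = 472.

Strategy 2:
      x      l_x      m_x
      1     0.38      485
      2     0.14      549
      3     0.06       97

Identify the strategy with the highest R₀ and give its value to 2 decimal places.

266.98

Strategy 1: R₀ = 0.33×569 + 0.13×391 + 0.04×472 = 257.4800
Strategy 2: R₀ = 0.38×485 + 0.14×549 + 0.06×97 = 266.9800
Highest R₀: strategy 2 with 266.9800.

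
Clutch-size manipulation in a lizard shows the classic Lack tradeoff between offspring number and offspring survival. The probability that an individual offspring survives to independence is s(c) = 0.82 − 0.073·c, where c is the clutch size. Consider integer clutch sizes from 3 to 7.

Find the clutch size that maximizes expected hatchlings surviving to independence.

6

Expected hatchlings surviving to independence = c × s(c):
  c=3: 3 × 0.601 = 1.803
  c=4: 4 × 0.528 = 2.112
  c=5: 5 × 0.455 = 2.275
  c=6: 6 × 0.382 = 2.292
  c=7: 7 × 0.309 = 2.163
Maximum at c = 6 (2.292 hatchlings surviving to independence).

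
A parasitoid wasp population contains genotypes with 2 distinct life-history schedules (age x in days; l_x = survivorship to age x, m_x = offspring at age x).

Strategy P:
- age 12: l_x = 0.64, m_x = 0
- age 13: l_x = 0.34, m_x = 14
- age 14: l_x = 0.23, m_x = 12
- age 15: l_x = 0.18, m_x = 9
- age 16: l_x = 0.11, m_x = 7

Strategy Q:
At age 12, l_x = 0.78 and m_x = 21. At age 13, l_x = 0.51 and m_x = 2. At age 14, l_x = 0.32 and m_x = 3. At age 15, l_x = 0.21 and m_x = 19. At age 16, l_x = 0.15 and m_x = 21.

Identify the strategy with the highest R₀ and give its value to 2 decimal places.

Strategy P: R₀ = 0.64×0 + 0.34×14 + 0.23×12 + 0.18×9 + 0.11×7 = 9.9100
Strategy Q: R₀ = 0.78×21 + 0.51×2 + 0.32×3 + 0.21×19 + 0.15×21 = 25.5000
Highest R₀: strategy Q with 25.5000.

25.50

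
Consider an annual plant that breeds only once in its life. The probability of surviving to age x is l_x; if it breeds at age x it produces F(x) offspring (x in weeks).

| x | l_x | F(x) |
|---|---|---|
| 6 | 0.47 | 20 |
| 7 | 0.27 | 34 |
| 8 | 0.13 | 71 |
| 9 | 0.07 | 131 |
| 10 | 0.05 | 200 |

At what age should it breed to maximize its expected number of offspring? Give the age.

10

Expected offspring if breeding at age x = l_x × F(x):
  age 6: 0.47 × 20 = 9.400
  age 7: 0.27 × 34 = 9.180
  age 8: 0.13 × 71 = 9.230
  age 9: 0.07 × 131 = 9.170
  age 10: 0.05 × 200 = 10.000
Maximum at age 10 (10.000).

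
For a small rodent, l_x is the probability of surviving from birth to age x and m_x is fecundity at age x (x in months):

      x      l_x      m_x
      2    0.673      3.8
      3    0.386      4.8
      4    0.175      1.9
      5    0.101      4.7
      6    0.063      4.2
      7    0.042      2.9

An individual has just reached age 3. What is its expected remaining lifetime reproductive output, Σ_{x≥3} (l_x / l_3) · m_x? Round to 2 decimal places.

7.89

l_3 = 0.386. Conditional survival from age 3 to x is l_x / l_3.
  x=3: (0.386/0.386) × 4.8 = 4.8000
  x=4: (0.175/0.386) × 1.9 = 0.8614
  x=5: (0.101/0.386) × 4.7 = 1.2298
  x=6: (0.063/0.386) × 4.2 = 0.6855
  x=7: (0.042/0.386) × 2.9 = 0.3155
Sum = 4.8000 + 0.8614 + 1.2298 + 0.6855 + 0.3155 = 7.8922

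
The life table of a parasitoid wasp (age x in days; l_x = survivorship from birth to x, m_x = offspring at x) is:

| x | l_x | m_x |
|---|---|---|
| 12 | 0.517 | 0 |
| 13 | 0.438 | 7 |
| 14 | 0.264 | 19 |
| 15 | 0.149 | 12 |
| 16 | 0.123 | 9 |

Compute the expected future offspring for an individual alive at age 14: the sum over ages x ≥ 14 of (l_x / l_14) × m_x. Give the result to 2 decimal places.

29.97

l_14 = 0.264. Conditional survival from age 14 to x is l_x / l_14.
  x=14: (0.264/0.264) × 19 = 19.0000
  x=15: (0.149/0.264) × 12 = 6.7727
  x=16: (0.123/0.264) × 9 = 4.1932
Sum = 19.0000 + 6.7727 + 4.1932 = 29.9659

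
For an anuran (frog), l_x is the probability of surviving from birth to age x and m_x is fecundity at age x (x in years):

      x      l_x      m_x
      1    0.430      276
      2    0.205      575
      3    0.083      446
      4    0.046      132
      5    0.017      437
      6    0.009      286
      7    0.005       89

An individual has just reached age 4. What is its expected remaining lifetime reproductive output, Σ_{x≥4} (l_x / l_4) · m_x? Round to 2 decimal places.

l_4 = 0.046. Conditional survival from age 4 to x is l_x / l_4.
  x=4: (0.046/0.046) × 132 = 132.0000
  x=5: (0.017/0.046) × 437 = 161.5000
  x=6: (0.009/0.046) × 286 = 55.9565
  x=7: (0.005/0.046) × 89 = 9.6739
Sum = 132.0000 + 161.5000 + 55.9565 + 9.6739 = 359.1304

359.13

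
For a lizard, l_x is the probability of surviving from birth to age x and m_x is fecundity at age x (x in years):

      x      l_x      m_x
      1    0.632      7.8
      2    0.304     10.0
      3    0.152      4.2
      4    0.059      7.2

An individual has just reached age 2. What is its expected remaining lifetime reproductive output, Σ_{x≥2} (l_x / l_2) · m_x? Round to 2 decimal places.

l_2 = 0.304. Conditional survival from age 2 to x is l_x / l_2.
  x=2: (0.304/0.304) × 10.0 = 10.0000
  x=3: (0.152/0.304) × 4.2 = 2.1000
  x=4: (0.059/0.304) × 7.2 = 1.3974
Sum = 10.0000 + 2.1000 + 1.3974 = 13.4974

13.50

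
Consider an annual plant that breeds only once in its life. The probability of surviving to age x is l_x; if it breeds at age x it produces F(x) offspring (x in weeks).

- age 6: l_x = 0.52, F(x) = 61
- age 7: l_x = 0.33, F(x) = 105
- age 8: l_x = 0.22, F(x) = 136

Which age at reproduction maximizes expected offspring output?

Expected offspring if breeding at age x = l_x × F(x):
  age 6: 0.52 × 61 = 31.720
  age 7: 0.33 × 105 = 34.650
  age 8: 0.22 × 136 = 29.920
Maximum at age 7 (34.650).

7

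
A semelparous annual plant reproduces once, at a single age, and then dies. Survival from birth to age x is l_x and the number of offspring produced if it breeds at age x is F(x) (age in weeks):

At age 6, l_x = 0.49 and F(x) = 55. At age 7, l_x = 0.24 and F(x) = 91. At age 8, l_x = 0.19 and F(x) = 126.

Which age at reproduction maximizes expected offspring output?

Expected offspring if breeding at age x = l_x × F(x):
  age 6: 0.49 × 55 = 26.950
  age 7: 0.24 × 91 = 21.840
  age 8: 0.19 × 126 = 23.940
Maximum at age 6 (26.950).

6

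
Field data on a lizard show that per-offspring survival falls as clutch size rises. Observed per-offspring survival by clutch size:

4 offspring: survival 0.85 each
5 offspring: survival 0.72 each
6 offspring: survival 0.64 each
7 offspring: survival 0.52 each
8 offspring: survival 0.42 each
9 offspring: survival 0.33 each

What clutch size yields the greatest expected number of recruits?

Expected recruits = c × s(c):
  c=4: 4 × 0.85 = 3.400
  c=5: 5 × 0.72 = 3.600
  c=6: 6 × 0.64 = 3.840
  c=7: 7 × 0.52 = 3.640
  c=8: 8 × 0.42 = 3.360
  c=9: 9 × 0.33 = 2.970
Maximum at c = 6 (3.840 recruits).

6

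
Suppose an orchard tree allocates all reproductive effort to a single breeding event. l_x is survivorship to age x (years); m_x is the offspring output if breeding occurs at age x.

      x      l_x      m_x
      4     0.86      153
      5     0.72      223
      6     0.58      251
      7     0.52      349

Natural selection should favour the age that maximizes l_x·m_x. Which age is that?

Expected offspring if breeding at age x = l_x × m_x:
  age 4: 0.86 × 153 = 131.580
  age 5: 0.72 × 223 = 160.560
  age 6: 0.58 × 251 = 145.580
  age 7: 0.52 × 349 = 181.480
Maximum at age 7 (181.480).

7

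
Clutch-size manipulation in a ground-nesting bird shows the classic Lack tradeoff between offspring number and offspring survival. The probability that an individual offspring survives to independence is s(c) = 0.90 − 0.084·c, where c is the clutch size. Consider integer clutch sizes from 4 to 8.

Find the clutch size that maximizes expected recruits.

Expected recruits = c × s(c):
  c=4: 4 × 0.564 = 2.256
  c=5: 5 × 0.480 = 2.400
  c=6: 6 × 0.396 = 2.376
  c=7: 7 × 0.312 = 2.184
  c=8: 8 × 0.228 = 1.824
Maximum at c = 5 (2.400 recruits).

5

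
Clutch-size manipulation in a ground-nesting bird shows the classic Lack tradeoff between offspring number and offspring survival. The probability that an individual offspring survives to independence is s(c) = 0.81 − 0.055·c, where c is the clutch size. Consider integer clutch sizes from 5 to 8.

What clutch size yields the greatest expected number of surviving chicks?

7

Expected surviving chicks = c × s(c):
  c=5: 5 × 0.535 = 2.675
  c=6: 6 × 0.480 = 2.880
  c=7: 7 × 0.425 = 2.975
  c=8: 8 × 0.370 = 2.960
Maximum at c = 7 (2.975 surviving chicks).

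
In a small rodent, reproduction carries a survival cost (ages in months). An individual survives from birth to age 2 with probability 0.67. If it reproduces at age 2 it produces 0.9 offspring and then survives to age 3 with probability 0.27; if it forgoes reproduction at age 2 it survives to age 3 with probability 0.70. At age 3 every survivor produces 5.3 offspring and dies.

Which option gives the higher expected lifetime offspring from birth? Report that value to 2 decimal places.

breed at age 2: R₀ = 0.67 × (0.9 + 0.27 × 5.3) = 0.67 × 2.3310 = 1.5618
delay to age 3: R₀ = 0.67 × (0.70 × 5.3) = 0.67 × 3.7100 = 2.4857
Higher: delay to age 3 (2.4857).

2.49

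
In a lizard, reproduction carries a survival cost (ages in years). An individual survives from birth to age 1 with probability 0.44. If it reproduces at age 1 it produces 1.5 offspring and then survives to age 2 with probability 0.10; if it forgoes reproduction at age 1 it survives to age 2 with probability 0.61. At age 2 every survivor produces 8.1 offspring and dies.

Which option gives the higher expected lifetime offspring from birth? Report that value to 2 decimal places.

breed at age 1: R₀ = 0.44 × (1.5 + 0.10 × 8.1) = 0.44 × 2.3100 = 1.0164
delay to age 2: R₀ = 0.44 × (0.61 × 8.1) = 0.44 × 4.9410 = 2.1740
Higher: delay to age 2 (2.1740).

2.17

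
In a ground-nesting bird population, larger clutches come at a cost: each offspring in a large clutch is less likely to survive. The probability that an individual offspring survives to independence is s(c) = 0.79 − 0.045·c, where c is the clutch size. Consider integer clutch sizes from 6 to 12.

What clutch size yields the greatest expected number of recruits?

9

Expected recruits = c × s(c):
  c=6: 6 × 0.520 = 3.120
  c=7: 7 × 0.475 = 3.325
  c=8: 8 × 0.430 = 3.440
  c=9: 9 × 0.385 = 3.465
  c=10: 10 × 0.340 = 3.400
  c=11: 11 × 0.295 = 3.245
  c=12: 12 × 0.250 = 3.000
Maximum at c = 9 (3.465 recruits).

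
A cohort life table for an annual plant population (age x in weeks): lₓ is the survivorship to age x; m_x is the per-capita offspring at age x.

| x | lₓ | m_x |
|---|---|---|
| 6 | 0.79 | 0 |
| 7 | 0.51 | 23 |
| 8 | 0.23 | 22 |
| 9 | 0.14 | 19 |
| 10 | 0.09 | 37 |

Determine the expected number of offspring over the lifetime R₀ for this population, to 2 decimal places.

22.78

R₀ = Σ lₓ m_x:
  age 6: 0.79 × 0 = 0.0000
  age 7: 0.51 × 23 = 11.7300
  age 8: 0.23 × 22 = 5.0600
  age 9: 0.14 × 19 = 2.6600
  age 10: 0.09 × 37 = 3.3300
R₀ = 0.0000 + 11.7300 + 5.0600 + 2.6600 + 3.3300 = 22.7800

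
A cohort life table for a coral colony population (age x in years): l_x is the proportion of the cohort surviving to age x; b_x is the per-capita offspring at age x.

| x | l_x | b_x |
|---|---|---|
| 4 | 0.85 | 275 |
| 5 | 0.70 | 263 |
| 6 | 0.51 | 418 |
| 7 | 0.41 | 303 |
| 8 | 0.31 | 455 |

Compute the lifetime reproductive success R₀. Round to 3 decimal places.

R₀ = Σ l_x b_x:
  age 4: 0.85 × 275 = 233.7500
  age 5: 0.70 × 263 = 184.1000
  age 6: 0.51 × 418 = 213.1800
  age 7: 0.41 × 303 = 124.2300
  age 8: 0.31 × 455 = 141.0500
R₀ = 233.7500 + 184.1000 + 213.1800 + 124.2300 + 141.0500 = 896.3100

896.310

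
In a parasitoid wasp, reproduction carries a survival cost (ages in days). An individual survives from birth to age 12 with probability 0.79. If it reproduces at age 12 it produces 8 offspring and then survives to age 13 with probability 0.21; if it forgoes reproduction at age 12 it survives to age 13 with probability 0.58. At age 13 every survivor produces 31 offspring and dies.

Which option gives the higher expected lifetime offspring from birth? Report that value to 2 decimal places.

breed at age 12: R₀ = 0.79 × (8 + 0.21 × 31) = 0.79 × 14.5100 = 11.4629
delay to age 13: R₀ = 0.79 × (0.58 × 31) = 0.79 × 17.9800 = 14.2042
Higher: delay to age 13 (14.2042).

14.20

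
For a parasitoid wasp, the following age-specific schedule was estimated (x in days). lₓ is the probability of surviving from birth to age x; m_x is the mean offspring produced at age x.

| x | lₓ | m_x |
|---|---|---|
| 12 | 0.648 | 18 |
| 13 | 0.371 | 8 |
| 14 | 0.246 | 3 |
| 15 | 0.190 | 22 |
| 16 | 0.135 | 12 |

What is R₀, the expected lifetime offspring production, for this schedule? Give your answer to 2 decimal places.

R₀ = Σ lₓ m_x:
  age 12: 0.648 × 18 = 11.6640
  age 13: 0.371 × 8 = 2.9680
  age 14: 0.246 × 3 = 0.7380
  age 15: 0.190 × 22 = 4.1800
  age 16: 0.135 × 12 = 1.6200
R₀ = 11.6640 + 2.9680 + 0.7380 + 4.1800 + 1.6200 = 21.1700

21.17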